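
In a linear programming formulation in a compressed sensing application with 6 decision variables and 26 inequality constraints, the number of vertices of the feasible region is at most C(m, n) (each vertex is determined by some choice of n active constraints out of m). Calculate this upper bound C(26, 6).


Each vertex corresponds to some choice of n active constraints out of m, so the number of vertices is at most C(m, n) = m! / (n!(m-n)!).
m = 26, n = 6
Numerator: 26 * 25 * 24 * 23 * 22 * 21
Denominator: 6! = 720
C(26, 6) = 230230


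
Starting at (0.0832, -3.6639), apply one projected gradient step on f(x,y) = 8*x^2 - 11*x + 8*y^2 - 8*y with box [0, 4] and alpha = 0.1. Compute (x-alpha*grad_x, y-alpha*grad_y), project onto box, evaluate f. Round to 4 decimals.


Step 1: Compute gradient at (0.0832, -3.6639).
grad_x = 2*8*0.0832 - 11 = -9.6688
grad_y = 2*8*-3.6639 - 8 = -66.6224
Step 2: Gradient step.
x_raw = 0.0832 - 0.1*-9.6688 = 1.0501
y_raw = -3.6639 - 0.1*-66.6224 = 2.9983
Step 3: Project onto [0, 4].
x_proj = clip(1.0501) = 1.0501
y_proj = clip(2.9983) = 2.9983
Step 4: Evaluate f.
f(1.0501, 2.9983) = 45.2041


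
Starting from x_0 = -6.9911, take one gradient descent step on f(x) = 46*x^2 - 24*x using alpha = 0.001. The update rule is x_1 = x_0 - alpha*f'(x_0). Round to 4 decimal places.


We compute the gradient at x_0 and apply the update.
f'(x) = 92*x - 24
f'(-6.9911) = 92*-6.9911 - 24 = -667.1812
x_1 = -6.9911 - 0.001*-667.1812 = -6.3239


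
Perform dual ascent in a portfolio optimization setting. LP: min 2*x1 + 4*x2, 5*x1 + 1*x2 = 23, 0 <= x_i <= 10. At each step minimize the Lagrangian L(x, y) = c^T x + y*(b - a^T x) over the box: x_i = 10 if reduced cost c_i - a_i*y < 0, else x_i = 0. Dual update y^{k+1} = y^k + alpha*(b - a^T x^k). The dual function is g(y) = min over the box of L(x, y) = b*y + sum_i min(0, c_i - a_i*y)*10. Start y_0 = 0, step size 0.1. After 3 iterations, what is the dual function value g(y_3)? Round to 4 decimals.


Dual ascent for LP: min 2*x1 + 4*x2, 5*x1 + 1*x2 = 23, 0 <= x_i <= 10
Step 1: y^k = 0.0, reduced costs: (2.0, 4.0)
  x^k = (0.0, 0.0), subgradient = b - a^T x = 23.0
  y^{k+1} = 0.0 + 0.1*23.0 = 2.3
Step 2: y^k = 2.3, reduced costs: (-9.5, 1.7)
  x^k = (10.0, 0.0), subgradient = b - a^T x = -27.0
  y^{k+1} = 2.3 + 0.1*-27.0 = -0.4
Step 3: y^k = -0.4, reduced costs: (4.0, 4.4)
  x^k = (0.0, 0.0), subgradient = b - a^T x = 23.0
  y^{k+1} = -0.4 + 0.1*23.0 = 1.9
Dual objective at y_3 = 1.9: reduced costs (-7.5, 2.1), box minimizer x = (10.0, 0.0)
g(y_3) = b*y + (c1 - a1*y)*x1 + (c2 - a2*y)*x2 = 23*1.9 + (-7.5)*10.0 + 2.1*0.0 = 43.7 - 75.0 + 0.0 = -31.3


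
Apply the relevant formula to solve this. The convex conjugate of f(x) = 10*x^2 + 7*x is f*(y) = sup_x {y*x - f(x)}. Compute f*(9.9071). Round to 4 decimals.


f*(y) = sup_x {y*x - a*x^2 - b*x} = sup_x {(y-b)*x - a*x^2}
FOC: (y - b) - 2a*x = 0 => x* = (y - b)/(2a)
x* = (9.9071 - 7)/(2*10) = 0.1454
f*(9.9071) = (y-b)^2/(4a) = (9.9071 - 7)^2/(4*10)
= 8.4512/40 = 0.2113


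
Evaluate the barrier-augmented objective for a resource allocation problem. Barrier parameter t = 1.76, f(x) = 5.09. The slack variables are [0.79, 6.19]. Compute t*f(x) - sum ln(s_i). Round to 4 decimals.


Step 1: Compute log-barrier.
ln values: [-0.2357, 1.8229]
phi = -(-0.2357 + 1.8229) = -1.5872
Step 2: Compute augmented objective.
t*f(x) = 1.76*5.09 = 8.9584
Total = 8.9584 - 1.5872 = 7.3712


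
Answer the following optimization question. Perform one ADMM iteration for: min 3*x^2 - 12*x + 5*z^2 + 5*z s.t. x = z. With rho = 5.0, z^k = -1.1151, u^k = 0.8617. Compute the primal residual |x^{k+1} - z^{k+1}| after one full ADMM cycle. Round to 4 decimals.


ADMM iteration with rho = 5.0, z^k = -1.1151, u^k = 0.8617
Step 1: x-update.
Minimize 3*x^2 - 12*x + (5.0/2)*(x + 1.1151 + 0.8617)^2
FOC: (2*3 + 5.0)*x = 12 + 5.0*(-1.1151 - 0.8617)
x^{k+1} = 0.1924
Step 2: z-update.
Minimize 5*z^2 + 5*z + (5.0/2)*(0.1924 - z + 0.8617)^2
FOC: (2*5 + 5.0)*z = -5 + 5.0*(0.1924 + 0.8617)
z^{k+1} = 0.018
Step 3: u-update.
u^{k+1} = 0.8617 + 0.1924 - 0.018 = 1.036
Step 4: Primal residual = |0.1924 - 0.018| = 0.1743


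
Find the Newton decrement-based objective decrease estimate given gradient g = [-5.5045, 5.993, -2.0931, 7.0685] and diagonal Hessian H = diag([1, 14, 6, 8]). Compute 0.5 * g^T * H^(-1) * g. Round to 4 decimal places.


Step 1: H is diagonal, so H^(-1) * g = [-5.5045, 0.4281, -0.3489, 0.8836].
Step 2: g^T H^(-1) g = sum_i g_i^2 / H_ii
  = (-5.5045)^2/1 + (5.993)^2/14 + (-2.0931)^2/6 + (7.0685)^2/8
  = 30.2995 + 2.5654 + 0.7302 + 6.2455 = 39.8406
Step 3: Objective decrease = 0.5 * g^T H^(-1) g = 19.9203


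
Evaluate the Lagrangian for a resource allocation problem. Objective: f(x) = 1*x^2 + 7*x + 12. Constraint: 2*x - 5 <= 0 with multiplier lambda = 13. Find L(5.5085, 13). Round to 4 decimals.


Step 1: Evaluate f(x).
f(5.5085) = 1*5.5085^2 + 7*5.5085 + 12 = 80.9031
Step 2: Evaluate g(x).
g(5.5085) = 2*5.5085 - 5 = 6.017
Step 3: Compute Lagrangian.
L = 80.9031 + 13*6.017 = 159.1241


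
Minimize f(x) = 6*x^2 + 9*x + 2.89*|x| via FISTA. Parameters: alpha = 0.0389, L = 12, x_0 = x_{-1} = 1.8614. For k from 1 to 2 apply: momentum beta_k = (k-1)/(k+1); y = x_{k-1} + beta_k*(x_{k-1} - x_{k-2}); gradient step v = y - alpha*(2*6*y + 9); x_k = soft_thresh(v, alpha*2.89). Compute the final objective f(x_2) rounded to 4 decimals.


FISTA on f(x) = 6*x^2 + 9*x + 2.89*|x|
L = 12, alpha = 0.0389
Iteration 1: beta = 0.0, y = 1.8614 + 0.0*(1.8614 - 1.8614) = 1.8614
  grad(y) = 31.3368, v = y - alpha*grad = 0.6424
  prox(v) = soft_thresh(0.6424, 0.1124) = 0.53
Iteration 2: beta = 0.3333, y = 0.53 + 0.3333*(0.53 - 1.8614) = 0.0862
  grad(y) = 10.034, v = y - alpha*grad = -0.3042
  prox(v) = soft_thresh(-0.3042, 0.1124) = -0.1917
f(x_2) = 6*(-0.1917)^2 + 9*(-0.1917) + 2.89*|-0.1917| = -0.9509


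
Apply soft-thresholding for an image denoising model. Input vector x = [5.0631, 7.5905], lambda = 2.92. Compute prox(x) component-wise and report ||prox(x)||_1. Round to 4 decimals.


Soft-thresholding with lambda = 2.92:
prox(5.0631) = sign(5.0631)*max(|5.0631| - 2.92, 0) = 2.1431
prox(7.5905) = sign(7.5905)*max(|7.5905| - 2.92, 0) = 4.6705
prox(x) = [2.1431, 4.6705]
||prox(x)||_1 = 2.1431 + 4.6705 = 6.8136


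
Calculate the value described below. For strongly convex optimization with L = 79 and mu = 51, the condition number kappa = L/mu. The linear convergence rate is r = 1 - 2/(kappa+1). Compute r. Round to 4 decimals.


Step 1: Compute the condition number.
kappa = L/mu = 79/51 = 1.549
Step 2: Compute the convergence rate.
r = 1 - 2/(kappa + 1) = 1 - 2*mu/(L + mu) = (L - mu)/(L + mu) = 28/130 = 0.2154


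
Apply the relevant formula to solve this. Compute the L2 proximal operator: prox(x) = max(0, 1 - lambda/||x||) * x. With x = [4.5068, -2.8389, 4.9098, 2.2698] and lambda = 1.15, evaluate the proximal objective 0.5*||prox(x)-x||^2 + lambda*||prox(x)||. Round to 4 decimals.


Step 1: Compute ||x||.
||x|| = 7.5914
Step 2: Compute scaling factor.
scale = max(0, 1 - 1.15/7.5914) = 0.8485
Step 3: prox(x) = [3.8241, -2.4088, 4.166, 1.926]
||prox(x)|| = 6.4414
Step 4: Proximal objective.
0.5*||prox-x||^2 = 0.6613
lambda*||prox|| = 7.4076
Total = 8.0688


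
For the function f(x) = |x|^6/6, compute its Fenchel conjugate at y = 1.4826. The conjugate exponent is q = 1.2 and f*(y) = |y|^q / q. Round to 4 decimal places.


The conjugate exponent q satisfies 1/p + 1/q = 1.
p = 6, so q = 6/(6 - 1) = 1.2
|y|^q = 1.4826^1.2 = 1.6041
f*(1.4826) = 1.6041 / 1.2 = 1.3367


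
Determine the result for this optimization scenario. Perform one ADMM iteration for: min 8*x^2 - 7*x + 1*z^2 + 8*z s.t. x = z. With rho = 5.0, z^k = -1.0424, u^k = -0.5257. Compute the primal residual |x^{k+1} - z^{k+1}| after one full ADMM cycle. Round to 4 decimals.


ADMM iteration with rho = 5.0, z^k = -1.0424, u^k = -0.5257
Step 1: x-update.
Minimize 8*x^2 - 7*x + (5.0/2)*(x + 1.0424 - 0.5257)^2
FOC: (2*8 + 5.0)*x = 7 + 5.0*(-1.0424 + 0.5257)
x^{k+1} = 0.2103
Step 2: z-update.
Minimize 1*z^2 + 8*z + (5.0/2)*(0.2103 - z - 0.5257)^2
FOC: (2*1 + 5.0)*z = -8 + 5.0*(0.2103 - 0.5257)
z^{k+1} = -1.3681
Step 3: u-update.
u^{k+1} = -0.5257 + 0.2103 + 1.3681 = 1.0527
Step 4: Primal residual = |0.2103 + 1.3681| = 1.5784


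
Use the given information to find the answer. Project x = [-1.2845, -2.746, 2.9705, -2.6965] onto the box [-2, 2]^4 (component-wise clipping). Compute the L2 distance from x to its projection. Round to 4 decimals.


Project each component onto [-2, 2].
clip(-1.2845) = -1.2845, clip(-2.746) = -2.0, clip(2.9705) = 2.0, clip(-2.6965) = -2.0
Projection = [-1.2845, -2.0, 2.0, -2.0]
Squared diffs: [0.0, 0.5565, 0.9419, 0.4851]
Distance = sqrt(1.9835) = 1.4084


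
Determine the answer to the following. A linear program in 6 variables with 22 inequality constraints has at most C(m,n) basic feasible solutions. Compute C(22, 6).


Each vertex corresponds to some choice of n active constraints out of m, so the number of vertices is at most C(m, n) = m! / (n!(m-n)!).
m = 22, n = 6
Numerator: 22 * 21 * 20 * 19 * 18 * 17
Denominator: 6! = 720
C(22, 6) = 74613


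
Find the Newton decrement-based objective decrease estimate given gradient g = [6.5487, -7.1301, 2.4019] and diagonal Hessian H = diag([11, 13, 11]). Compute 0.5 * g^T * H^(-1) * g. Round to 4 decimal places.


Step 1: H is diagonal, so H^(-1) * g = [0.5953, -0.5485, 0.2184].
Step 2: g^T H^(-1) g = sum_i g_i^2 / H_ii
  = (6.5487)^2/11 + (-7.1301)^2/13 + (2.4019)^2/11
  = 3.8987 + 3.9106 + 0.5245 = 8.3338
Step 3: Objective decrease = 0.5 * g^T H^(-1) g = 4.1669


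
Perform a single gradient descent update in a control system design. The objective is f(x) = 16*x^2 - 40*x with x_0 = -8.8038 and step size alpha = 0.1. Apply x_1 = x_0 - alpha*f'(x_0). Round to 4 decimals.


We compute the gradient at x_0 and apply the update.
f'(x) = 32*x - 40
f'(-8.8038) = 32*-8.8038 - 40 = -321.7216
x_1 = -8.8038 - 0.1*-321.7216 = 23.3684


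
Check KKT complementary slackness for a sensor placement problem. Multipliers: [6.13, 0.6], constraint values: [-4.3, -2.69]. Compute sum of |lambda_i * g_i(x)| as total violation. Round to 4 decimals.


KKT complementary slackness check:
lambda_1 * g_1 = 6.13 * -4.3 = -26.359
lambda_2 * g_2 = 0.6 * -2.69 = -1.614
Total violation = 26.359 + 1.614 = 27.973


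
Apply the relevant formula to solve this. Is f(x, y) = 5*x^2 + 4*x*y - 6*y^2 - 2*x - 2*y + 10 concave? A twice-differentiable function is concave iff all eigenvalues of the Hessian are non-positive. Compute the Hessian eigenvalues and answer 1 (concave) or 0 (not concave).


The Hessian of f(x,y) = 5*x^2 + 4*x*y - 6*y^2 - 2*x - 2*y + 10 is:
H = [[10, 4], [4, -12]]
Trace = 10 - 12 = -2
Determinant = 10*-12 - (4)^2 = -136
Discriminant = (-2)^2 - 4*-136 = 548.0
Eigenvalues: lambda_1 = -12.7047, lambda_2 = 10.7047
The function is not concave.

0


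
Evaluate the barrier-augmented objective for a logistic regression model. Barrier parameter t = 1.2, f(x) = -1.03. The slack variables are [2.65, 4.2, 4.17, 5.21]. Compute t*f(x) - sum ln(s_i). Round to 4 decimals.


Step 1: Compute log-barrier.
ln values: [0.9746, 1.4351, 1.4279, 1.6506]
phi = -(0.9746 + 1.4351 + 1.4279 + 1.6506) = -5.4881
Step 2: Compute augmented objective.
t*f(x) = 1.2*-1.03 = -1.236
Total = -1.236 - 5.4881 = -6.7241


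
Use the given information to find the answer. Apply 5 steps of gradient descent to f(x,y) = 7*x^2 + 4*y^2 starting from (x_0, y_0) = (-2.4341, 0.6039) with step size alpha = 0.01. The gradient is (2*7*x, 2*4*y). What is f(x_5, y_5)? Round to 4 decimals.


Gradient descent on f(x,y) = 7*x^2 + 4*y^2.
Starting point: (-2.4341, 0.6039), alpha = 0.01
Step 1: grad_x = 2*7*-2.4341 = -34.0774, grad_y = 2*4*0.6039 = 4.8312
  x_1 = -2.4341 - 0.01*-34.0774 = -2.0933
  y_1 = 0.6039 - 0.01*4.8312 = 0.5556
Step 2: grad_x = 2*7*-2.0933 = -29.3066, grad_y = 2*4*0.5556 = 4.4447
  x_2 = -2.0933 - 0.01*-29.3066 = -1.8003
  y_2 = 0.5556 - 0.01*4.4447 = 0.5111
Step 3: grad_x = 2*7*-1.8003 = -25.2036, grad_y = 2*4*0.5111 = 4.0891
  x_3 = -1.8003 - 0.01*-25.2036 = -1.5482
  y_3 = 0.5111 - 0.01*4.0891 = 0.4702
Step 4: grad_x = 2*7*-1.5482 = -21.6751, grad_y = 2*4*0.4702 = 3.762
  x_4 = -1.5482 - 0.01*-21.6751 = -1.3315
  y_4 = 0.4702 - 0.01*3.762 = 0.4326
Step 5: grad_x = 2*7*-1.3315 = -18.6406, grad_y = 2*4*0.4326 = 3.461
  x_5 = -1.3315 - 0.01*-18.6406 = -1.1451
  y_5 = 0.4326 - 0.01*3.461 = 0.398
f(-1.1451, 0.398) = 7*(-1.1451)^2 + 4*0.398^2 = 9.8119


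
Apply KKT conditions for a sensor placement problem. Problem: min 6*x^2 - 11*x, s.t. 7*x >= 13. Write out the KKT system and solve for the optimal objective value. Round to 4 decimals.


Step 1: Try lambda = 0 (constraint inactive).
x_unc = 11/(2*6) = 0.9167
Check: 7*0.9167 = 6.4169 < 13 -- violated!
Step 2: Constraint must be active: 7*x = 13
x* = 13/7 = 1.8571 (rounded; the exact value 13/7 is used below)
lambda = (2*6*(13/7) - 11)/7 = 1.6122
Step 3: Compute optimal value.
f(x*) = 6*(13/7)^2 - 11*(13/7) = 0.2653


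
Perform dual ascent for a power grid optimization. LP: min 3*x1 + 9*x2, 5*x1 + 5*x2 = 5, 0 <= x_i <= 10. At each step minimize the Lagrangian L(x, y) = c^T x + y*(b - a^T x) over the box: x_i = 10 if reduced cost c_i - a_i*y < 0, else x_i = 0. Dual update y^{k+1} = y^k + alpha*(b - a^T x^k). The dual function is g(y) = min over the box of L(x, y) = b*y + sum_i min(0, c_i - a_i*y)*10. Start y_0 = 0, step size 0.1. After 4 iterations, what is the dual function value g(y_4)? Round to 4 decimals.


Dual ascent for LP: min 3*x1 + 9*x2, 5*x1 + 5*x2 = 5, 0 <= x_i <= 10
Step 1: y^k = 0.0, reduced costs: (3.0, 9.0)
  x^k = (0.0, 0.0), subgradient = b - a^T x = 5.0
  y^{k+1} = 0.0 + 0.1*5.0 = 0.5
Step 2: y^k = 0.5, reduced costs: (0.5, 6.5)
  x^k = (0.0, 0.0), subgradient = b - a^T x = 5.0
  y^{k+1} = 0.5 + 0.1*5.0 = 1.0
Step 3: y^k = 1.0, reduced costs: (-2.0, 4.0)
  x^k = (10.0, 0.0), subgradient = b - a^T x = -45.0
  y^{k+1} = 1.0 + 0.1*-45.0 = -3.5
Step 4: y^k = -3.5, reduced costs: (20.5, 26.5)
  x^k = (0.0, 0.0), subgradient = b - a^T x = 5.0
  y^{k+1} = -3.5 + 0.1*5.0 = -3.0
Dual objective at y_4 = -3.0: reduced costs (18.0, 24.0), box minimizer x = (0.0, 0.0)
g(y_4) = b*y + (c1 - a1*y)*x1 + (c2 - a2*y)*x2 = 5*(-3.0) + 18.0*0.0 + 24.0*0.0 = -15.0 + 0.0 + 0.0 = -15.0


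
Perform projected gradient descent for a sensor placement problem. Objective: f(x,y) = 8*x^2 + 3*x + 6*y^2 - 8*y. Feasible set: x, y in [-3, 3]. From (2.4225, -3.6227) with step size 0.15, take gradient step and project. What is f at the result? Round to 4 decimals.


Step 1: Compute gradient at (2.4225, -3.6227).
grad_x = 2*8*2.4225 + 3 = 41.76
grad_y = 2*6*-3.6227 - 8 = -51.4724
Step 2: Gradient step.
x_raw = 2.4225 - 0.15*41.76 = -3.8415
y_raw = -3.6227 - 0.15*-51.4724 = 4.0982
Step 3: Project onto [-3, 3].
x_proj = clip(-3.8415) = -3.0
y_proj = clip(4.0982) = 3.0
Step 4: Evaluate f.
f(-3.0, 3.0) = 93.0


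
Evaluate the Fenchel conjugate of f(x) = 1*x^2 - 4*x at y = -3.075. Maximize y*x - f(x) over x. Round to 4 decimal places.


f*(y) = sup_x {y*x - a*x^2 - b*x} = sup_x {(y-b)*x - a*x^2}
FOC: (y - b) - 2a*x = 0 => x* = (y - b)/(2a)
x* = (-3.075 + 4)/(2*1) = 0.4625
f*(-3.075) = (y-b)^2/(4a) = (-3.075 + 4)^2/(4*1)
= 0.8556/4 = 0.2139


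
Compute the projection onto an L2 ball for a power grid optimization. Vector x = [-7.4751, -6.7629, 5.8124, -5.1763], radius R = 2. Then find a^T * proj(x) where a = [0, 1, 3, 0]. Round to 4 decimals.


Step 1: Compute ||x|| (intermediates to 6 decimals).
||x|| = sqrt((-7.4751)^2 + (-6.7629)^2 + 5.8124^2 + (-5.1763)^2) = 12.735463
Step 2: Project.
Since ||x|| > R, scale = R/||x|| = 2/12.735463 = 0.157042, proj(x) = scale * x
proj(x) = [-1.173905, -1.062059, 0.912791, -0.812897]
Step 3: Dot product.
a^T * proj(x) = 0*(-1.173905) + 1*(-1.062059) + 3*0.912791 + 0*(-0.812897) = 1.6763


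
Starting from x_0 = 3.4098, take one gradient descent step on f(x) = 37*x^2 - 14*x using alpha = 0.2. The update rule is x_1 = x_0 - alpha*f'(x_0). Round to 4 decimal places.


We compute the gradient at x_0 and apply the update.
f'(x) = 74*x - 14
f'(3.4098) = 74*3.4098 - 14 = 238.3252
x_1 = 3.4098 - 0.2*238.3252 = -44.2552


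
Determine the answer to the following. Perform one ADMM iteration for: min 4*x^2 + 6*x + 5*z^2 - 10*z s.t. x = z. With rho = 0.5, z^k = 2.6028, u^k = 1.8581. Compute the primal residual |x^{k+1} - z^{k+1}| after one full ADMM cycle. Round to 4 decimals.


ADMM iteration with rho = 0.5, z^k = 2.6028, u^k = 1.8581
Step 1: x-update.
Minimize 4*x^2 + 6*x + (0.5/2)*(x - 2.6028 + 1.8581)^2
FOC: (2*4 + 0.5)*x = -6 + 0.5*(2.6028 - 1.8581)
x^{k+1} = -0.6621
Step 2: z-update.
Minimize 5*z^2 - 10*z + (0.5/2)*(-0.6621 - z + 1.8581)^2
FOC: (2*5 + 0.5)*z = 10 + 0.5*(-0.6621 + 1.8581)
z^{k+1} = 1.0093
Step 3: u-update.
u^{k+1} = 1.8581 - 0.6621 - 1.0093 = 0.1867
Step 4: Primal residual = |-0.6621 - 1.0093| = 1.6714


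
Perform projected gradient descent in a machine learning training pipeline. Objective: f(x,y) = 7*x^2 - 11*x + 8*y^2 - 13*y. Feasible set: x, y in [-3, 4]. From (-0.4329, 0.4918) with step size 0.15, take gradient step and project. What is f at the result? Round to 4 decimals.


Step 1: Compute gradient at (-0.4329, 0.4918).
grad_x = 2*7*-0.4329 - 11 = -17.0606
grad_y = 2*8*0.4918 - 13 = -5.1312
Step 2: Gradient step.
x_raw = -0.4329 - 0.15*-17.0606 = 2.1262
y_raw = 0.4918 - 0.15*-5.1312 = 1.2615
Step 3: Project onto [-3, 4].
x_proj = clip(2.1262) = 2.1262
y_proj = clip(1.2615) = 1.2615
Step 4: Evaluate f.
f(2.1262, 1.2615) = 4.5881


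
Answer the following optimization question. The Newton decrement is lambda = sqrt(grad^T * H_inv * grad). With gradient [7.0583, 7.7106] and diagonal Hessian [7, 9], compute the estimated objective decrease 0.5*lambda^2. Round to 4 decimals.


Step 1: H is diagonal, so H^(-1) * g = [1.0083, 0.8567].
Step 2: g^T H^(-1) g = sum_i g_i^2 / H_ii
  = (7.0583)^2/7 + (7.7106)^2/9
  = 7.1171 + 6.6059 = 13.723
Step 3: Objective decrease = 0.5 * g^T H^(-1) g = 6.8615


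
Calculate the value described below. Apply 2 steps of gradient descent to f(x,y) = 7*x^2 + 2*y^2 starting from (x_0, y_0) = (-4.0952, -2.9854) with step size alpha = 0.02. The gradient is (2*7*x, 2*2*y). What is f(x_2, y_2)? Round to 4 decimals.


Gradient descent on f(x,y) = 7*x^2 + 2*y^2.
Starting point: (-4.0952, -2.9854), alpha = 0.02
Step 1: grad_x = 2*7*-4.0952 = -57.3328, grad_y = 2*2*-2.9854 = -11.9416
  x_1 = -4.0952 - 0.02*-57.3328 = -2.9485
  y_1 = -2.9854 - 0.02*-11.9416 = -2.7466
Step 2: grad_x = 2*7*-2.9485 = -41.2796, grad_y = 2*2*-2.7466 = -10.9863
  x_2 = -2.9485 - 0.02*-41.2796 = -2.123
  y_2 = -2.7466 - 0.02*-10.9863 = -2.5268
f(-2.123, -2.5268) = 7*(-2.123)^2 + 2*(-2.5268)^2 = 44.3183


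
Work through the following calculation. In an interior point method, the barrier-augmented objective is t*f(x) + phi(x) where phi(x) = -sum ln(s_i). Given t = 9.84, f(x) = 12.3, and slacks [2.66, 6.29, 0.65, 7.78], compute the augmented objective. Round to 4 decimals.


Step 1: Compute log-barrier.
ln values: [0.9783, 1.839, -0.4308, 2.0516]
phi = -(0.9783 + 1.839 - 0.4308 + 2.0516) = -4.4381
Step 2: Compute augmented objective.
t*f(x) = 9.84*12.3 = 121.032
Total = 121.032 - 4.4381 = 116.5939


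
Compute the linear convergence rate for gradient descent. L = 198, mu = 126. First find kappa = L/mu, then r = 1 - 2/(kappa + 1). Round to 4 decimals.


Step 1: Compute the condition number.
kappa = L/mu = 198/126 = 1.5714
Step 2: Compute the convergence rate.
r = 1 - 2/(kappa + 1) = 1 - 2*mu/(L + mu) = (L - mu)/(L + mu) = 72/324 = 0.2222


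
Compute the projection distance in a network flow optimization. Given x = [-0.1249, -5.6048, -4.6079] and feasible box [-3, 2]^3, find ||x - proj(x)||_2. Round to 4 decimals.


Project each component onto [-3, 2].
clip(-0.1249) = -0.1249, clip(-5.6048) = -3.0, clip(-4.6079) = -3.0
Projection = [-0.1249, -3.0, -3.0]
Squared diffs: [0.0, 6.785, 2.5853]
Distance = sqrt(9.3703) = 3.0611


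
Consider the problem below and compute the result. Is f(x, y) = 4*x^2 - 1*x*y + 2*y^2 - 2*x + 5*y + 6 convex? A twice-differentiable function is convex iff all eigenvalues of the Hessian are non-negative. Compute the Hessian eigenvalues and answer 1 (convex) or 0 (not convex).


The Hessian of f(x,y) = 4*x^2 - 1*x*y + 2*y^2 - 2*x + 5*y + 6 is:
H = [[8, -1], [-1, 4]]
Trace = 8 + 4 = 12
Determinant = 8*4 - (-1)^2 = 31
Discriminant = (12)^2 - 4*31 = 20.0
Eigenvalues: lambda_1 = 3.7639, lambda_2 = 8.2361
The function is convex.

1


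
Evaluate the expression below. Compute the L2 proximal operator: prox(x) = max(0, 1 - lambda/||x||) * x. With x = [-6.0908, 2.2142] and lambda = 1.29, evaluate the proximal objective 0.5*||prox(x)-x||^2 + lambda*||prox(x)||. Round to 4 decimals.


Step 1: Compute ||x||.
||x|| = 6.4808
Step 2: Compute scaling factor.
scale = max(0, 1 - 1.29/6.4808) = 0.8009
Step 3: prox(x) = [-4.8784, 1.7735]
||prox(x)|| = 5.1908
Step 4: Proximal objective.
0.5*||prox-x||^2 = 0.8321
lambda*||prox|| = 6.6961
Total = 7.5282


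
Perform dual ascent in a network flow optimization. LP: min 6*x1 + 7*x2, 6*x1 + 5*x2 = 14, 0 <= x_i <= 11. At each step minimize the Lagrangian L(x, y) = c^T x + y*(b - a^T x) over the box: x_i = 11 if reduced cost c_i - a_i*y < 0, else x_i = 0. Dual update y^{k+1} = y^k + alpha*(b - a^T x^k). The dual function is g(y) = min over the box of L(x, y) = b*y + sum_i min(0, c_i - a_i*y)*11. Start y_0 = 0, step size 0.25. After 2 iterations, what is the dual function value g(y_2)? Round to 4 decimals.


Dual ascent for LP: min 6*x1 + 7*x2, 6*x1 + 5*x2 = 14, 0 <= x_i <= 11
Step 1: y^k = 0.0, reduced costs: (6.0, 7.0)
  x^k = (0.0, 0.0), subgradient = b - a^T x = 14.0
  y^{k+1} = 0.0 + 0.25*14.0 = 3.5
Step 2: y^k = 3.5, reduced costs: (-15.0, -10.5)
  x^k = (11.0, 11.0), subgradient = b - a^T x = -107.0
  y^{k+1} = 3.5 + 0.25*-107.0 = -23.25
Dual objective at y_2 = -23.25: reduced costs (145.5, 123.25), box minimizer x = (0.0, 0.0)
g(y_2) = b*y + (c1 - a1*y)*x1 + (c2 - a2*y)*x2 = 14*(-23.25) + 145.5*0.0 + 123.25*0.0 = -325.5 + 0.0 + 0.0 = -325.5


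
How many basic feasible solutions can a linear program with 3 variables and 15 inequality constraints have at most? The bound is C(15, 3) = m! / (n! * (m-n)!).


Each vertex corresponds to some choice of n active constraints out of m, so the number of vertices is at most C(m, n) = m! / (n!(m-n)!).
m = 15, n = 3
Numerator: 15 * 14 * 13
Denominator: 3! = 6
C(15, 3) = 455


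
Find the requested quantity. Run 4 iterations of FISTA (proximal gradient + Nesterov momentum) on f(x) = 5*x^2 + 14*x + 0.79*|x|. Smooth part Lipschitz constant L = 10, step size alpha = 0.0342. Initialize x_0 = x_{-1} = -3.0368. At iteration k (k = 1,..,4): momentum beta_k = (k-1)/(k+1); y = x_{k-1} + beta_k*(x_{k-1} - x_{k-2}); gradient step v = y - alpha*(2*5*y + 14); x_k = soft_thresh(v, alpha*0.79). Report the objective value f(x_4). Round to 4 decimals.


FISTA on f(x) = 5*x^2 + 14*x + 0.79*|x|
L = 10, alpha = 0.0342
Iteration 1: beta = 0.0, y = -3.0368 + 0.0*(-3.0368 + 3.0368) = -3.0368
  grad(y) = -16.368, v = y - alpha*grad = -2.477
  prox(v) = soft_thresh(-2.477, 0.027) = -2.45
Iteration 2: beta = 0.3333, y = -2.45 + 0.3333*(-2.45 + 3.0368) = -2.2544
  grad(y) = -8.544, v = y - alpha*grad = -1.9622
  prox(v) = soft_thresh(-1.9622, 0.027) = -1.9352
Iteration 3: beta = 0.5, y = -1.9352 + 0.5*(-1.9352 + 2.45) = -1.6778
  grad(y) = -2.7776, v = y - alpha*grad = -1.5828
  prox(v) = soft_thresh(-1.5828, 0.027) = -1.5557
Iteration 4: beta = 0.6, y = -1.5557 + 0.6*(-1.5557 + 1.9352) = -1.3281
  grad(y) = 0.719, v = y - alpha*grad = -1.3527
  prox(v) = soft_thresh(-1.3527, 0.027) = -1.3257
f(x_4) = 5*(-1.3257)^2 + 14*(-1.3257) + 0.79*|-1.3257| = -8.7251


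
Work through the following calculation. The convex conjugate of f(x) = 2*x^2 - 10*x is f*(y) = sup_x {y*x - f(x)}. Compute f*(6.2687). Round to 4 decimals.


f*(y) = sup_x {y*x - a*x^2 - b*x} = sup_x {(y-b)*x - a*x^2}
FOC: (y - b) - 2a*x = 0 => x* = (y - b)/(2a)
x* = (6.2687 + 10)/(2*2) = 4.0672
f*(6.2687) = (y-b)^2/(4a) = (6.2687 + 10)^2/(4*2)
= 264.6706/8 = 33.0838


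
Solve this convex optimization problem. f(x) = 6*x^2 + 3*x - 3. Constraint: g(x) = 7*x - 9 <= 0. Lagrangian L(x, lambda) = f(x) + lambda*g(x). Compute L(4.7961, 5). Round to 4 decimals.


Step 1: Evaluate f(x).
f(4.7961) = 6*4.7961^2 + 3*4.7961 - 3 = 149.4038
Step 2: Evaluate g(x).
g(4.7961) = 7*4.7961 - 9 = 24.5727
Step 3: Compute Lagrangian.
L = 149.4038 + 5*24.5727 = 272.2673


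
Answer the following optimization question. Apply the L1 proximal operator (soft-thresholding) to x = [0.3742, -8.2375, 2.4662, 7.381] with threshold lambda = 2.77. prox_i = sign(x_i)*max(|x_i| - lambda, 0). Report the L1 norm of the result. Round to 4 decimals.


Soft-thresholding with lambda = 2.77:
prox(0.3742) = sign(0.3742)*max(|0.3742| - 2.77, 0) = 0.0
prox(-8.2375) = sign(-8.2375)*max(|-8.2375| - 2.77, 0) = -5.4675
prox(2.4662) = sign(2.4662)*max(|2.4662| - 2.77, 0) = 0.0
prox(7.381) = sign(7.381)*max(|7.381| - 2.77, 0) = 4.611
prox(x) = [0.0, -5.4675, 0.0, 4.611]
||prox(x)||_1 = 0.0 + 5.4675 + 0.0 + 4.611 = 10.0785


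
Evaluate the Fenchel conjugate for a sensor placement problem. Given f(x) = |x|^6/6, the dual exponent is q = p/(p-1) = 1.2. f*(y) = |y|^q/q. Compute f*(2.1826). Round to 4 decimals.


The conjugate exponent q satisfies 1/p + 1/q = 1.
p = 6, so q = 6/(6 - 1) = 1.2
|y|^q = 2.1826^1.2 = 2.5513
f*(2.1826) = 2.5513 / 1.2 = 2.1261


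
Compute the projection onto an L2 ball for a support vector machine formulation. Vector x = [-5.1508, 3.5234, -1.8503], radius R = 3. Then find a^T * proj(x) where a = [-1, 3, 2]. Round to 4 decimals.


Step 1: Compute ||x|| (intermediates to 6 decimals).
||x|| = sqrt((-5.1508)^2 + 3.5234^2 + (-1.8503)^2) = 6.509124
Step 2: Project.
Since ||x|| > R, scale = R/||x|| = 3/6.509124 = 0.460892, proj(x) = scale * x
proj(x) = [-2.373963, 1.623907, -0.852788]
Step 3: Dot product.
a^T * proj(x) = -1*(-2.373963) + 3*1.623907 + 2*(-0.852788) = 5.5401


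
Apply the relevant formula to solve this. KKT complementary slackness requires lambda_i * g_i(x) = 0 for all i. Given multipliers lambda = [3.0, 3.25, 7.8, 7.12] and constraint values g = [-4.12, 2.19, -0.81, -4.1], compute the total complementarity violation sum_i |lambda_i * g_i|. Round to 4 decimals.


KKT complementary slackness check:
lambda_1 * g_1 = 3.0 * -4.12 = -12.36
lambda_2 * g_2 = 3.25 * 2.19 = 7.1175
lambda_3 * g_3 = 7.8 * -0.81 = -6.318
lambda_4 * g_4 = 7.12 * -4.1 = -29.192
Total violation = 12.36 + 7.1175 + 6.318 + 29.192 = 54.9875


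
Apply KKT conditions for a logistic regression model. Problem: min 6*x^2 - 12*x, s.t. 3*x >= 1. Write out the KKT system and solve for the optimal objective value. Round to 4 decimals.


Step 1: Try lambda = 0 (constraint inactive).
Stationarity: 2*6*x - 12 = 0
x* = 12/(2*6) = 1.0
Check constraint: 3*1.0 = 3.0 >= 1 -- satisfied.
Step 2: Compute optimal value.
f(x*) = 6*1.0^2 - 12*1.0 = -6.0


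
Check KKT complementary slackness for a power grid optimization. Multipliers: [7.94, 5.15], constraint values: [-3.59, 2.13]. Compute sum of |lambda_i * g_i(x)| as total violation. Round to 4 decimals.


KKT complementary slackness check:
lambda_1 * g_1 = 7.94 * -3.59 = -28.5046
lambda_2 * g_2 = 5.15 * 2.13 = 10.9695
Total violation = 28.5046 + 10.9695 = 39.4741


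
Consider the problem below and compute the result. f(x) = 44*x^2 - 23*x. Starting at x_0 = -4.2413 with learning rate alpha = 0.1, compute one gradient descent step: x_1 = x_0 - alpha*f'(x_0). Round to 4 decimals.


We compute the gradient at x_0 and apply the update.
f'(x) = 88*x - 23
f'(-4.2413) = 88*-4.2413 - 23 = -396.2344
x_1 = -4.2413 - 0.1*-396.2344 = 35.3821


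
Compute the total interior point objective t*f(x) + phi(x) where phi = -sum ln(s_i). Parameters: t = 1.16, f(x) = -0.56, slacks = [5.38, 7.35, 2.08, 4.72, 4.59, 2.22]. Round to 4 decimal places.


Step 1: Compute log-barrier.
ln values: [1.6827, 1.9947, 0.7324, 1.5518, 1.5239, 0.7975]
phi = -(1.6827 + 1.9947 + 0.7324 + 1.5518 + 1.5239 + 0.7975) = -8.283
Step 2: Compute augmented objective.
t*f(x) = 1.16*-0.56 = -0.6496
Total = -0.6496 - 8.283 = -8.9326


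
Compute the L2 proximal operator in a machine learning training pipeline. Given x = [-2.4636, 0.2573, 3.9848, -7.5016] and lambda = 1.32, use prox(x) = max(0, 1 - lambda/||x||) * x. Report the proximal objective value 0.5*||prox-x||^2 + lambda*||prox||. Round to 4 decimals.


Step 1: Compute ||x||.
||x|| = 8.8481
Step 2: Compute scaling factor.
scale = max(0, 1 - 1.32/8.8481) = 0.8508
Step 3: prox(x) = [-2.0961, 0.2189, 3.3903, -6.3825]
||prox(x)|| = 7.5281
Step 4: Proximal objective.
0.5*||prox-x||^2 = 0.8712
lambda*||prox|| = 9.9371
Total = 10.8082


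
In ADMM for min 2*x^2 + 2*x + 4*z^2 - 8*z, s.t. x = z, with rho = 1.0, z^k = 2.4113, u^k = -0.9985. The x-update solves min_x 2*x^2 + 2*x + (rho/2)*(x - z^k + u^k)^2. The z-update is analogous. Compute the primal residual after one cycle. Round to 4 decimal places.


ADMM iteration with rho = 1.0, z^k = 2.4113, u^k = -0.9985
Step 1: x-update.
Minimize 2*x^2 + 2*x + (1.0/2)*(x - 2.4113 - 0.9985)^2
FOC: (2*2 + 1.0)*x = -2 + 1.0*(2.4113 + 0.9985)
x^{k+1} = 0.282
Step 2: z-update.
Minimize 4*z^2 - 8*z + (1.0/2)*(0.282 - z - 0.9985)^2
FOC: (2*4 + 1.0)*z = 8 + 1.0*(0.282 - 0.9985)
z^{k+1} = 0.8093
Step 3: u-update.
u^{k+1} = -0.9985 + 0.282 - 0.8093 = -1.5258
Step 4: Primal residual = |0.282 - 0.8093| = 0.5273


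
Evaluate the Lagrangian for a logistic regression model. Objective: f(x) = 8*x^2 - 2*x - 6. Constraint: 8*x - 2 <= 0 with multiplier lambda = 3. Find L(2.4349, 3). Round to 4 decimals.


Step 1: Evaluate f(x).
f(2.4349) = 8*2.4349^2 - 2*2.4349 - 6 = 36.5601
Step 2: Evaluate g(x).
g(2.4349) = 8*2.4349 - 2 = 17.4792
Step 3: Compute Lagrangian.
L = 36.5601 + 3*17.4792 = 88.9977


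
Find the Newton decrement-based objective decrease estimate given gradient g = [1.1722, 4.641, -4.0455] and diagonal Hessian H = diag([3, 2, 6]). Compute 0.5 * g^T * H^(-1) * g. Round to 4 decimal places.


Step 1: H is diagonal, so H^(-1) * g = [0.3907, 2.3205, -0.6743].
Step 2: g^T H^(-1) g = sum_i g_i^2 / H_ii
  = (1.1722)^2/3 + (4.641)^2/2 + (-4.0455)^2/6
  = 0.458 + 10.7694 + 2.7277 = 13.9551
Step 3: Objective decrease = 0.5 * g^T H^(-1) g = 6.9776


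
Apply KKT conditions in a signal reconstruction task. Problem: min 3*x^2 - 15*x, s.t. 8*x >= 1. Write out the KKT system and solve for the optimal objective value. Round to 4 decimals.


Step 1: Try lambda = 0 (constraint inactive).
Stationarity: 2*3*x - 15 = 0
x* = 15/(2*3) = 2.5
Check constraint: 8*2.5 = 20.0 >= 1 -- satisfied.
Step 2: Compute optimal value.
f(x*) = 3*2.5^2 - 15*2.5 = -18.75


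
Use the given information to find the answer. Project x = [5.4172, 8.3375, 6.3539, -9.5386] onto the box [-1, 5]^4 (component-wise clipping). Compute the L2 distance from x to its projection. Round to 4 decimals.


Project each component onto [-1, 5].
clip(5.4172) = 5.0, clip(8.3375) = 5.0, clip(6.3539) = 5.0, clip(-9.5386) = -1.0
Projection = [5.0, 5.0, 5.0, -1.0]
Squared diffs: [0.1741, 11.1389, 1.833, 72.9077]
Distance = sqrt(86.0537) = 9.2765


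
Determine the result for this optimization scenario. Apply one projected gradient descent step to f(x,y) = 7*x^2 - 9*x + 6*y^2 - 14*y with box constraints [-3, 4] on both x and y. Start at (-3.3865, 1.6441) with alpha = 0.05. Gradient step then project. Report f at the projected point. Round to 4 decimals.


Step 1: Compute gradient at (-3.3865, 1.6441).
grad_x = 2*7*-3.3865 - 9 = -56.411
grad_y = 2*6*1.6441 - 14 = 5.7292
Step 2: Gradient step.
x_raw = -3.3865 - 0.05*-56.411 = -0.566
y_raw = 1.6441 - 0.05*5.7292 = 1.3576
Step 3: Project onto [-3, 4].
x_proj = clip(-0.566) = -0.566
y_proj = clip(1.3576) = 1.3576
Step 4: Evaluate f.
f(-0.566, 1.3576) = -0.6122


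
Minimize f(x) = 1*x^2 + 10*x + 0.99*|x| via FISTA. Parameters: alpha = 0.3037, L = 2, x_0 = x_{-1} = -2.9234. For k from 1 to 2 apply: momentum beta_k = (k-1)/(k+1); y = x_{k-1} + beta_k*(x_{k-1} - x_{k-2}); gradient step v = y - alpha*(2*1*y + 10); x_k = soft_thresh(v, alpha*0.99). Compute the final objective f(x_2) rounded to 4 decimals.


FISTA on f(x) = 1*x^2 + 10*x + 0.99*|x|
L = 2, alpha = 0.3037
Iteration 1: beta = 0.0, y = -2.9234 + 0.0*(-2.9234 + 2.9234) = -2.9234
  grad(y) = 4.1532, v = y - alpha*grad = -4.1847
  prox(v) = soft_thresh(-4.1847, 0.3007) = -3.8841
Iteration 2: beta = 0.3333, y = -3.8841 + 0.3333*(-3.8841 + 2.9234) = -4.2043
  grad(y) = 1.5914, v = y - alpha*grad = -4.6876
  prox(v) = soft_thresh(-4.6876, 0.3007) = -4.3869
f(x_2) = 1*(-4.3869)^2 + 10*(-4.3869) + 0.99*|-4.3869| = -20.2811


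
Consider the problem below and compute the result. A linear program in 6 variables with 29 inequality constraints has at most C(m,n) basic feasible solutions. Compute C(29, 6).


Each vertex corresponds to some choice of n active constraints out of m, so the number of vertices is at most C(m, n) = m! / (n!(m-n)!).
m = 29, n = 6
Numerator: 29 * 28 * 27 * 26 * 25 * 24
Denominator: 6! = 720
C(29, 6) = 475020


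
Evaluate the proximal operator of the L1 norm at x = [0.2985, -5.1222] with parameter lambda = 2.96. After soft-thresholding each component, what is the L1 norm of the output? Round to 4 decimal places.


Soft-thresholding with lambda = 2.96:
prox(0.2985) = sign(0.2985)*max(|0.2985| - 2.96, 0) = 0.0
prox(-5.1222) = sign(-5.1222)*max(|-5.1222| - 2.96, 0) = -2.1622
prox(x) = [0.0, -2.1622]
||prox(x)||_1 = 0.0 + 2.1622 = 2.1622


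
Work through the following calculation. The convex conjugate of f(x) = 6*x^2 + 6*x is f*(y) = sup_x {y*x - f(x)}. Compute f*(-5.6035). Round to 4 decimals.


f*(y) = sup_x {y*x - a*x^2 - b*x} = sup_x {(y-b)*x - a*x^2}
FOC: (y - b) - 2a*x = 0 => x* = (y - b)/(2a)
x* = (-5.6035 - 6)/(2*6) = -0.967
f*(-5.6035) = (y-b)^2/(4a) = (-5.6035 - 6)^2/(4*6)
= 134.6412/24 = 5.6101


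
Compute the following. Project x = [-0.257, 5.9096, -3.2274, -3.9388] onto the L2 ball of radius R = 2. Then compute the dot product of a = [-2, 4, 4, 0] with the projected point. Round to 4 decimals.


Step 1: Compute ||x|| (intermediates to 6 decimals).
||x|| = sqrt((-0.257)^2 + 5.9096^2 + (-3.2274)^2 + (-3.9388)^2) = 7.805106
Step 2: Project.
Since ||x|| > R, scale = R/||x|| = 2/7.805106 = 0.256243, proj(x) = scale * x
proj(x) = [-0.065854, 1.514294, -0.826999, -1.00929]
Step 3: Dot product.
a^T * proj(x) = -2*(-0.065854) + 4*1.514294 + 4*(-0.826999) + 0*(-1.00929) = 2.8809


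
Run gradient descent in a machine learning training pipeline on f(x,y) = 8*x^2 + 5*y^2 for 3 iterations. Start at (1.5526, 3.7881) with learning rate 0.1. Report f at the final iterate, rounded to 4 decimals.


Gradient descent on f(x,y) = 8*x^2 + 5*y^2.
Starting point: (1.5526, 3.7881), alpha = 0.1
Step 1: grad_x = 2*8*1.5526 = 24.8416, grad_y = 2*5*3.7881 = 37.881
  x_1 = 1.5526 - 0.1*24.8416 = -0.9316
  y_1 = 3.7881 - 0.1*37.881 = 0.0
Step 2: grad_x = 2*8*-0.9316 = -14.905, grad_y = 2*5*0.0 = 0.0
  x_2 = -0.9316 - 0.1*-14.905 = 0.5589
  y_2 = 0.0 - 0.1*0.0 = 0.0
Step 3: grad_x = 2*8*0.5589 = 8.943, grad_y = 2*5*0.0 = 0.0
  x_3 = 0.5589 - 0.1*8.943 = -0.3354
  y_3 = 0.0 - 0.1*0.0 = 0.0
f(-0.3354, 0.0) = 8*(-0.3354)^2 + 5*0.0^2 = 0.8997


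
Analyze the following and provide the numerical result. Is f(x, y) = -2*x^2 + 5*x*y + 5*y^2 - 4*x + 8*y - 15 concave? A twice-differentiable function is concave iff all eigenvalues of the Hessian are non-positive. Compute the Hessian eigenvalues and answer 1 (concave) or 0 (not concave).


The Hessian of f(x,y) = -2*x^2 + 5*x*y + 5*y^2 - 4*x + 8*y - 15 is:
H = [[-4, 5], [5, 10]]
Trace = -4 + 10 = 6
Determinant = -4*10 - (5)^2 = -65
Discriminant = (6)^2 - 4*-65 = 296.0
Eigenvalues: lambda_1 = -5.6023, lambda_2 = 11.6023
The function is not concave.

0


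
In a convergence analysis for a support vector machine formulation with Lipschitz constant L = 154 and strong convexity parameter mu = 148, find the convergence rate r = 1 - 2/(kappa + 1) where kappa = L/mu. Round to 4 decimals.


Step 1: Compute the condition number.
kappa = L/mu = 154/148 = 1.0405
Step 2: Compute the convergence rate.
r = 1 - 2/(kappa + 1) = 1 - 2*mu/(L + mu) = (L - mu)/(L + mu) = 6/302 = 0.0199


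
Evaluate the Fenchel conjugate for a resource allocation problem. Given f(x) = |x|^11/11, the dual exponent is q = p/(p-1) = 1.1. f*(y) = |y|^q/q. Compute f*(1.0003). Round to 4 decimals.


The conjugate exponent q satisfies 1/p + 1/q = 1.
p = 11, so q = 11/(11 - 1) = 1.1
|y|^q = 1.0003^1.1 = 1.0003
f*(1.0003) = 1.0003 / 1.1 = 0.9094


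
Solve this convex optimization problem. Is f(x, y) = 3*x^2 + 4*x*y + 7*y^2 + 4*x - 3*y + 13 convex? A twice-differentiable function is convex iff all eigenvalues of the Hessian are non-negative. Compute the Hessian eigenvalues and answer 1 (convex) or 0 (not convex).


The Hessian of f(x,y) = 3*x^2 + 4*x*y + 7*y^2 + 4*x - 3*y + 13 is:
H = [[6, 4], [4, 14]]
Trace = 6 + 14 = 20
Determinant = 6*14 - (4)^2 = 68
Discriminant = (20)^2 - 4*68 = 128.0
Eigenvalues: lambda_1 = 4.3431, lambda_2 = 15.6569
The function is convex.

1


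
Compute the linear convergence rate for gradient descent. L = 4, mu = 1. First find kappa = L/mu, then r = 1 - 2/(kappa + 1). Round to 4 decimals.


Step 1: Compute the condition number.
kappa = L/mu = 4/1 = 4.0
Step 2: Compute the convergence rate.
r = 1 - 2/(kappa + 1) = 1 - 2*mu/(L + mu) = (L - mu)/(L + mu) = 3/5 = 0.6


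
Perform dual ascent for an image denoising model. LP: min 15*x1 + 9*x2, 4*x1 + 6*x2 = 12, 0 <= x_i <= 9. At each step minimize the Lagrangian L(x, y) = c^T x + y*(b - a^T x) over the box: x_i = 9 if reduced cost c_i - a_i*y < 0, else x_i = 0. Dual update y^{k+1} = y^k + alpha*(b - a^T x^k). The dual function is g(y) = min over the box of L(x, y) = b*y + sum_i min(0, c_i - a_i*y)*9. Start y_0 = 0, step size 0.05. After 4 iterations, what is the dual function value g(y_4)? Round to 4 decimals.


Dual ascent for LP: min 15*x1 + 9*x2, 4*x1 + 6*x2 = 12, 0 <= x_i <= 9
Step 1: y^k = 0.0, reduced costs: (15.0, 9.0)
  x^k = (0.0, 0.0), subgradient = b - a^T x = 12.0
  y^{k+1} = 0.0 + 0.05*12.0 = 0.6
Step 2: y^k = 0.6, reduced costs: (12.6, 5.4)
  x^k = (0.0, 0.0), subgradient = b - a^T x = 12.0
  y^{k+1} = 0.6 + 0.05*12.0 = 1.2
Step 3: y^k = 1.2, reduced costs: (10.2, 1.8)
  x^k = (0.0, 0.0), subgradient = b - a^T x = 12.0
  y^{k+1} = 1.2 + 0.05*12.0 = 1.8
Step 4: y^k = 1.8, reduced costs: (7.8, -1.8)
  x^k = (0.0, 9.0), subgradient = b - a^T x = -42.0
  y^{k+1} = 1.8 + 0.05*-42.0 = -0.3
Dual objective at y_4 = -0.3: reduced costs (16.2, 10.8), box minimizer x = (0.0, 0.0)
g(y_4) = b*y + (c1 - a1*y)*x1 + (c2 - a2*y)*x2 = 12*(-0.3) + 16.2*0.0 + 10.8*0.0 = -3.6 + 0.0 + 0.0 = -3.6


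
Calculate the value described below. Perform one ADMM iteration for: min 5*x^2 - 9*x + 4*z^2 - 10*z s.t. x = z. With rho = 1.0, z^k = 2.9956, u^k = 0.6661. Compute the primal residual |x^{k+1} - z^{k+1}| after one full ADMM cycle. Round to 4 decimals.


ADMM iteration with rho = 1.0, z^k = 2.9956, u^k = 0.6661
Step 1: x-update.
Minimize 5*x^2 - 9*x + (1.0/2)*(x - 2.9956 + 0.6661)^2
FOC: (2*5 + 1.0)*x = 9 + 1.0*(2.9956 - 0.6661)
x^{k+1} = 1.03
Step 2: z-update.
Minimize 4*z^2 - 10*z + (1.0/2)*(1.03 - z + 0.6661)^2
FOC: (2*4 + 1.0)*z = 10 + 1.0*(1.03 + 0.6661)
z^{k+1} = 1.2996
Step 3: u-update.
u^{k+1} = 0.6661 + 1.03 - 1.2996 = 0.3965
Step 4: Primal residual = |1.03 - 1.2996| = 0.2696


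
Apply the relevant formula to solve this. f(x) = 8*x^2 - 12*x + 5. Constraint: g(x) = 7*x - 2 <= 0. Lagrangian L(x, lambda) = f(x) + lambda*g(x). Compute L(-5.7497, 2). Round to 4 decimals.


Step 1: Evaluate f(x).
f(-5.7497) = 8*(-5.7497)^2 - 12*(-5.7497) + 5 = 338.4688
Step 2: Evaluate g(x).
g(-5.7497) = 7*-5.7497 - 2 = -42.2479
Step 3: Compute Lagrangian.
L = 338.4688 + 2*-42.2479 = 253.973


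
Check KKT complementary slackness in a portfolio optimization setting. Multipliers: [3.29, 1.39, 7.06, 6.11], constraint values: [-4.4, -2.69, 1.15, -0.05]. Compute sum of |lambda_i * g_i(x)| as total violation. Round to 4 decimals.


KKT complementary slackness check:
lambda_1 * g_1 = 3.29 * -4.4 = -14.476
lambda_2 * g_2 = 1.39 * -2.69 = -3.7391
lambda_3 * g_3 = 7.06 * 1.15 = 8.119
lambda_4 * g_4 = 6.11 * -0.05 = -0.3055
Total violation = 14.476 + 3.7391 + 8.119 + 0.3055 = 26.6396
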